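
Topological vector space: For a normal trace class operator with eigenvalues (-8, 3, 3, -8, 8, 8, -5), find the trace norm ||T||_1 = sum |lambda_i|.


For a normal operator, singular values equal |eigenvalues|.
Trace norm = sum |lambda_i| = 8 + 3 + 3 + 8 + 8 + 8 + 5
= 43

43


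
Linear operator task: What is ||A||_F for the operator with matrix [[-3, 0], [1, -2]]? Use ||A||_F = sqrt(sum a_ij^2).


||A||_F^2 = sum a_ij^2
= (-3)^2 + 0^2 + 1^2 + (-2)^2
= 9 + 0 + 1 + 4 = 14
||A||_F = sqrt(14) = 3.7417

3.7417


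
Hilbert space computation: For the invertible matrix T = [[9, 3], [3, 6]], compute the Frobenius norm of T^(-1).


det(T) = 9*6 - 3*3 = 45
T^(-1) = (1/45) * [[6, -3], [-3, 9]] = [[0.1333, -0.0667], [-0.0667, 0.2000]]
||T^(-1)||_F^2 = 0.1333^2 + (-0.0667)^2 + (-0.0667)^2 + 0.2000^2 = 0.0667
||T^(-1)||_F = sqrt(0.0667) = 0.2582

0.2582


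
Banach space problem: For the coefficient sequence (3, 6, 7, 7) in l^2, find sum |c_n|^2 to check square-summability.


sum |c_n|^2 = 3^2 + 6^2 + 7^2 + 7^2
= 9 + 36 + 49 + 49
= 143

143


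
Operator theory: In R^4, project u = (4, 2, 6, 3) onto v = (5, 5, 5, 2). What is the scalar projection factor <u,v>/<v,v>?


Computing <u,v> = 4*5 + 2*5 + 6*5 + 3*2 = 66
Computing <v,v> = 5^2 + 5^2 + 5^2 + 2^2 = 79
Projection coefficient = 66/79 = 0.8354

0.8354


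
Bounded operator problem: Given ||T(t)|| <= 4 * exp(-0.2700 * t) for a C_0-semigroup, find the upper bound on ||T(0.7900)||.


||T(0.7900)|| <= 4 * exp(-0.2700 * 0.7900)
= 4 * exp(-0.2133)
= 4 * 0.8079
= 3.2317

3.2317


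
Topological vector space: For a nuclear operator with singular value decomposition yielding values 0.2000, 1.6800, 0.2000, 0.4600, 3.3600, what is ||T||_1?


The nuclear norm is the sum of all singular values.
||T||_1 = 0.2000 + 1.6800 + 0.2000 + 0.4600 + 3.3600
= 5.9000

5.9000


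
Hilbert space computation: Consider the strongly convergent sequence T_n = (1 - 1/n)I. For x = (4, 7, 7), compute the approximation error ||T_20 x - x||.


T_20 x - x = (1 - 1/20)x - x = -x/20
||x|| = sqrt(114) = 10.6771
||T_20 x - x|| = ||x||/20 = 10.6771/20 = 0.5339

0.5339


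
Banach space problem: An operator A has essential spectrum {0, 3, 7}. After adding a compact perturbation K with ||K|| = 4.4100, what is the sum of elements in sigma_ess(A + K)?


By Weyl's theorem, the essential spectrum is invariant under compact perturbations.
sigma_ess(A + K) = sigma_ess(A) = {0, 3, 7}
Sum = 0 + 3 + 7 = 10

10


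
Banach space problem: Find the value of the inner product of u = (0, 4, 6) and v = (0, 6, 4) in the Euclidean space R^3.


Computing the standard inner product <u, v> = sum u_i * v_i
= 0*0 + 4*6 + 6*4
= 0 + 24 + 24
= 48

48


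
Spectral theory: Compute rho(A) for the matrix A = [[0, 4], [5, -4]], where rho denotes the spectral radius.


For a 2x2 matrix, eigenvalues satisfy lambda^2 - (trace)*lambda + det = 0
trace = 0 + -4 = -4
det = 0*-4 - 4*5 = -20
discriminant = (-4)^2 - 4*(-20) = 96
spectral radius = max |eigenvalue| = 6.8990

6.8990


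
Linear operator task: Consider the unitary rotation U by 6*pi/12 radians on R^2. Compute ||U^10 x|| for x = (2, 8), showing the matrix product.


U is a rotation by theta = 6*pi/12
U^10 = rotation by 10*theta = 60*pi/12 = 12*pi/12 (mod 2*pi)
cos(12*pi/12) = -1.0000, sin(12*pi/12) = 0.0000
U^10 x = (-1.0000 * 2 - 0.0000 * 8, 0.0000 * 2 + -1.0000 * 8)
= (-2.0000, -8.0000)
||U^10 x|| = sqrt((-2.0000)^2 + (-8.0000)^2) = sqrt(68.0000) = 8.2462

8.2462


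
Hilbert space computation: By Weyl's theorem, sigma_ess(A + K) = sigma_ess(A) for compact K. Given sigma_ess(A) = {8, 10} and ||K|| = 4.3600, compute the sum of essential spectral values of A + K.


By Weyl's theorem, the essential spectrum is invariant under compact perturbations.
sigma_ess(A + K) = sigma_ess(A) = {8, 10}
Sum = 8 + 10 = 18

18


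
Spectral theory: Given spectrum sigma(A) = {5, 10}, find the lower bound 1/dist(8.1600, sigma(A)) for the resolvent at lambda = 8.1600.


dist(8.1600, {5, 10}) = min(|8.1600 - 5|, |8.1600 - 10|)
= min(3.1600, 1.8400) = 1.8400
Resolvent bound = 1/1.8400 = 0.5435

0.5435


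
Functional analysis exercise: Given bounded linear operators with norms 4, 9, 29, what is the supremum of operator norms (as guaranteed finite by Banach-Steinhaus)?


By the Uniform Boundedness Principle, the supremum of norms is finite.
sup_k ||T_k|| = max(4, 9, 29) = 29

29


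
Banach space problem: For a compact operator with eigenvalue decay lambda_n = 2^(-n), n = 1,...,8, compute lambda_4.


The eigenvalue formula gives lambda_4 = 1/2^4
= 1/16
= 0.0625

0.0625


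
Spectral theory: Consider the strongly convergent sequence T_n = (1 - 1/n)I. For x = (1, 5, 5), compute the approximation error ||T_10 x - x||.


T_10 x - x = (1 - 1/10)x - x = -x/10
||x|| = sqrt(51) = 7.1414
||T_10 x - x|| = ||x||/10 = 7.1414/10 = 0.7141

0.7141


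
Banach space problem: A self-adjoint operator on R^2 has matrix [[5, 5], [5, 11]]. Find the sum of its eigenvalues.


For a self-adjoint (symmetric) matrix, the eigenvalues are real.
The sum of eigenvalues equals the trace of the matrix.
trace = 5 + 11 = 16

16


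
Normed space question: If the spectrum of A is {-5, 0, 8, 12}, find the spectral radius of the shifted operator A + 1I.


Spectrum of A + 1I = {-4, 1, 9, 13}
Spectral radius = max |lambda| over the shifted spectrum
= max(4, 1, 9, 13) = 13

13


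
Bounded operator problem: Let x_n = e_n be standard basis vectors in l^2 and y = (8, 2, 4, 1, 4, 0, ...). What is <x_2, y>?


x_2 = e_2 is the standard basis vector with 1 in position 2.
<x_2, y> = y_2 = 2
As n -> infinity, <x_n, y> -> 0, confirming weak convergence of (x_n) to 0.

2


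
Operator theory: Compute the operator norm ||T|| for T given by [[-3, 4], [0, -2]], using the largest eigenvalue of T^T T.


A^T A = [[9, -12], [-12, 20]]
trace(A^T A) = 29, det(A^T A) = 36
discriminant = 29^2 - 4*36 = 697
Largest eigenvalue of A^T A = (trace + sqrt(disc))/2 = 27.7004
||T|| = sqrt(27.7004) = 5.2631

5.2631


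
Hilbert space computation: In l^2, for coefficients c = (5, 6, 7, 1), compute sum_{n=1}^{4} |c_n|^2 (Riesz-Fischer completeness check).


sum |c_n|^2 = 5^2 + 6^2 + 7^2 + 1^2
= 25 + 36 + 49 + 1
= 111

111


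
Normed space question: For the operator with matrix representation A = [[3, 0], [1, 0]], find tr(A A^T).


trace(A * A^T) = sum of squares of all entries
= 3^2 + 0^2 + 1^2 + 0^2
= 9 + 0 + 1 + 0
= 10

10


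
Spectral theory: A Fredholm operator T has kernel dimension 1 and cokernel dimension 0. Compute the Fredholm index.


The Fredholm index is defined as ind(T) = dim(ker T) - dim(coker T)
= 1 - 0
= 1

1


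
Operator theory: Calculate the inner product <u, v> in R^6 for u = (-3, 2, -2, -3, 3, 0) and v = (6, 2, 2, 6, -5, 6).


Computing the standard inner product <u, v> = sum u_i * v_i
= -3*6 + 2*2 + -2*2 + -3*6 + 3*-5 + 0*6
= -18 + 4 + -4 + -18 + -15 + 0
= -51

-51


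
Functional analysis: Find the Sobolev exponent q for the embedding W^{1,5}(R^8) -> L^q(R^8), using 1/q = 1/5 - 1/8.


Using the Sobolev embedding formula: 1/q = 1/p - k/n
1/q = 1/5 - 1/8 = 3/40
q = 1/(3/40) = 40/3 = 13.3333

13.3333


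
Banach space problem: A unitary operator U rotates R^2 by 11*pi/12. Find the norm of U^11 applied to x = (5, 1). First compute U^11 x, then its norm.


U is a rotation by theta = 11*pi/12
U^11 = rotation by 11*theta = 121*pi/12 = 1*pi/12 (mod 2*pi)
cos(1*pi/12) = 0.9659, sin(1*pi/12) = 0.2588
U^11 x = (0.9659 * 5 - 0.2588 * 1, 0.2588 * 5 + 0.9659 * 1)
= (4.5708, 2.2600)
||U^11 x|| = sqrt(4.5708^2 + 2.2600^2) = sqrt(26.0000) = 5.0990

5.0990


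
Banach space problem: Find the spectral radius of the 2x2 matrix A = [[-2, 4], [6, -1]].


For a 2x2 matrix, eigenvalues satisfy lambda^2 - (trace)*lambda + det = 0
trace = -2 + -1 = -3
det = -2*-1 - 4*6 = -22
discriminant = (-3)^2 - 4*(-22) = 97
spectral radius = max |eigenvalue| = 6.4244

6.4244


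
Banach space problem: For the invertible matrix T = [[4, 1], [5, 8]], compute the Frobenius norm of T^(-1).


det(T) = 4*8 - 1*5 = 27
T^(-1) = (1/27) * [[8, -1], [-5, 4]] = [[0.2963, -0.0370], [-0.1852, 0.1481]]
||T^(-1)||_F^2 = 0.2963^2 + (-0.0370)^2 + (-0.1852)^2 + 0.1481^2 = 0.1454
||T^(-1)||_F = sqrt(0.1454) = 0.3813

0.3813


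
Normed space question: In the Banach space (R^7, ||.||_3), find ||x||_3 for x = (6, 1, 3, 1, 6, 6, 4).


The l^3 norm = (sum |x_i|^3)^(1/3)
Sum of 3th powers = 216 + 1 + 27 + 1 + 216 + 216 + 64 = 741
||x||_3 = (741)^(1/3) = 9.0491

9.0491


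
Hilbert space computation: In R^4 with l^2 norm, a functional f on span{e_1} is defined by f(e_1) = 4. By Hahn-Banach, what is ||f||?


The norm of f is given by ||f|| = sup_{||x||=1} |f(x)|.
On span{e_1}, ||e_1|| = 1, so ||f|| = |f(e_1)| / ||e_1||
= |4| / 1 = 4.0000

4.0000


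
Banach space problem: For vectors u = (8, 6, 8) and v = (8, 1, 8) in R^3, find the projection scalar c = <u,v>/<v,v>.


Computing <u,v> = 8*8 + 6*1 + 8*8 = 134
Computing <v,v> = 8^2 + 1^2 + 8^2 = 129
Projection coefficient = 134/129 = 1.0388

1.0388


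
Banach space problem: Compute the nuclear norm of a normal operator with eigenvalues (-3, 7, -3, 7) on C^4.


For a normal operator, singular values equal |eigenvalues|.
Trace norm = sum |lambda_i| = 3 + 7 + 3 + 7
= 20

20


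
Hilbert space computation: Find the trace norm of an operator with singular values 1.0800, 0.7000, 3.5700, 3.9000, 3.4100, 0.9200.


The nuclear norm is the sum of all singular values.
||T||_1 = 1.0800 + 0.7000 + 3.5700 + 3.9000 + 3.4100 + 0.9200
= 13.5800

13.5800


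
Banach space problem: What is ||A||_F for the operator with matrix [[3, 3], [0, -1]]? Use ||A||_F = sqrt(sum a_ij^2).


||A||_F^2 = sum a_ij^2
= 3^2 + 3^2 + 0^2 + (-1)^2
= 9 + 9 + 0 + 1 = 19
||A||_F = sqrt(19) = 4.3589

4.3589


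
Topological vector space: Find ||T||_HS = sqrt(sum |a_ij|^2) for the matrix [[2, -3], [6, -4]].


The Hilbert-Schmidt norm is sqrt(sum of squares of all entries).
Sum of squares = 2^2 + (-3)^2 + 6^2 + (-4)^2
= 4 + 9 + 36 + 16 = 65
||T||_HS = sqrt(65) = 8.0623

8.0623


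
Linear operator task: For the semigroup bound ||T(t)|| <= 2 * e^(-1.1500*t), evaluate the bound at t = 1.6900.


||T(1.6900)|| <= 2 * exp(-1.1500 * 1.6900)
= 2 * exp(-1.9435)
= 2 * 0.1432
= 0.2864

0.2864


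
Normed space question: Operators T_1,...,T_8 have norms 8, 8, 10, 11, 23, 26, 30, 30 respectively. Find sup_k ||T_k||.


By the Uniform Boundedness Principle, the supremum of norms is finite.
sup_k ||T_k|| = max(8, 8, 10, 11, 23, 26, 30, 30) = 30

30


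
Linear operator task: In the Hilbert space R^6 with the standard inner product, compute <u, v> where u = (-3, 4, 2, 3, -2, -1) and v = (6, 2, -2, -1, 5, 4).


Computing the standard inner product <u, v> = sum u_i * v_i
= -3*6 + 4*2 + 2*-2 + 3*-1 + -2*5 + -1*4
= -18 + 8 + -4 + -3 + -10 + -4
= -31

-31


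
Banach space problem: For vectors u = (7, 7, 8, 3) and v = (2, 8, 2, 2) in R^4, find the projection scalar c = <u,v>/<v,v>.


Computing <u,v> = 7*2 + 7*8 + 8*2 + 3*2 = 92
Computing <v,v> = 2^2 + 8^2 + 2^2 + 2^2 = 76
Projection coefficient = 92/76 = 1.2105

1.2105


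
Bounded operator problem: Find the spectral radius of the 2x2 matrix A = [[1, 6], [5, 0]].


For a 2x2 matrix, eigenvalues satisfy lambda^2 - (trace)*lambda + det = 0
trace = 1 + 0 = 1
det = 1*0 - 6*5 = -30
discriminant = 1^2 - 4*(-30) = 121
spectral radius = max |eigenvalue| = 6.0000

6.0000


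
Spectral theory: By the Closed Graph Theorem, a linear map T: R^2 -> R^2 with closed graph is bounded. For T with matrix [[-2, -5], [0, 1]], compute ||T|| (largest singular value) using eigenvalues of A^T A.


A^T A = [[4, 10], [10, 26]]
trace(A^T A) = 30, det(A^T A) = 4
discriminant = 30^2 - 4*4 = 884
Largest eigenvalue of A^T A = (trace + sqrt(disc))/2 = 29.8661
||T|| = sqrt(29.8661) = 5.4650

5.4650


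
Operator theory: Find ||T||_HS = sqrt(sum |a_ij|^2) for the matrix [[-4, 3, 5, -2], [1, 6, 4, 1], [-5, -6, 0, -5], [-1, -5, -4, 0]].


The Hilbert-Schmidt norm is sqrt(sum of squares of all entries).
Sum of squares = (-4)^2 + 3^2 + 5^2 + (-2)^2 + 1^2 + 6^2 + 4^2 + 1^2 + (-5)^2 + (-6)^2 + 0^2 + (-5)^2 + (-1)^2 + (-5)^2 + (-4)^2 + 0^2
= 16 + 9 + 25 + 4 + 1 + 36 + 16 + 1 + 25 + 36 + 0 + 25 + 1 + 25 + 16 + 0 = 236
||T||_HS = sqrt(236) = 15.3623

15.3623


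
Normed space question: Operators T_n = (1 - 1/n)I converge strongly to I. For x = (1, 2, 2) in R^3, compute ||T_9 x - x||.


T_9 x - x = (1 - 1/9)x - x = -x/9
||x|| = sqrt(9) = 3.0000
||T_9 x - x|| = ||x||/9 = 3.0000/9 = 0.3333

0.3333


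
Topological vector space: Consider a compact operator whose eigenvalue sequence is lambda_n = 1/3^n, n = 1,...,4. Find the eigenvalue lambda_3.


The eigenvalue formula gives lambda_3 = 1/3^3
= 1/27
= 0.0370

0.0370


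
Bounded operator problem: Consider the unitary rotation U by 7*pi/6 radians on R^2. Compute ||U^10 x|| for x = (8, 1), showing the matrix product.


U is a rotation by theta = 7*pi/6
U^10 = rotation by 10*theta = 70*pi/6 = 10*pi/6 (mod 2*pi)
cos(10*pi/6) = 0.5000, sin(10*pi/6) = -0.8660
U^10 x = (0.5000 * 8 - -0.8660 * 1, -0.8660 * 8 + 0.5000 * 1)
= (4.8660, -6.4282)
||U^10 x|| = sqrt(4.8660^2 + (-6.4282)^2) = sqrt(65.0000) = 8.0623

8.0623


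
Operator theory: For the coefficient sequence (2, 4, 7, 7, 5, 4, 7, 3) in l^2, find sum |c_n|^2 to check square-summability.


sum |c_n|^2 = 2^2 + 4^2 + 7^2 + 7^2 + 5^2 + 4^2 + 7^2 + 3^2
= 4 + 16 + 49 + 49 + 25 + 16 + 49 + 9
= 217

217


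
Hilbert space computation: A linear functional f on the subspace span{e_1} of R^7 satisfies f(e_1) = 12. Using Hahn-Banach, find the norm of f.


The norm of f is given by ||f|| = sup_{||x||=1} |f(x)|.
On span{e_1}, ||e_1|| = 1, so ||f|| = |f(e_1)| / ||e_1||
= |12| / 1 = 12.0000

12.0000


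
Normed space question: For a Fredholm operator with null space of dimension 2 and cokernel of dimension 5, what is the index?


The Fredholm index is defined as ind(T) = dim(ker T) - dim(coker T)
= 2 - 5
= -3

-3


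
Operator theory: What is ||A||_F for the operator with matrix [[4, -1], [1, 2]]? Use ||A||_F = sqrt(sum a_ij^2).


||A||_F^2 = sum a_ij^2
= 4^2 + (-1)^2 + 1^2 + 2^2
= 16 + 1 + 1 + 4 = 22
||A||_F = sqrt(22) = 4.6904

4.6904


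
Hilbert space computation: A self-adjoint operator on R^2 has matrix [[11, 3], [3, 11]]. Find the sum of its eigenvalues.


For a self-adjoint (symmetric) matrix, the eigenvalues are real.
The sum of eigenvalues equals the trace of the matrix.
trace = 11 + 11 = 22

22


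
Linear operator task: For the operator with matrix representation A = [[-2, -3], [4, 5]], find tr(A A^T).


trace(A * A^T) = sum of squares of all entries
= (-2)^2 + (-3)^2 + 4^2 + 5^2
= 4 + 9 + 16 + 25
= 54

54


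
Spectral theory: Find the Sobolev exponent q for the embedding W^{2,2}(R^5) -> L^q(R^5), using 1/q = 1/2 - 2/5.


Using the Sobolev embedding formula: 1/q = 1/p - k/n
1/q = 1/2 - 2/5 = 1/10
q = 1/(1/10) = 10

10.0000


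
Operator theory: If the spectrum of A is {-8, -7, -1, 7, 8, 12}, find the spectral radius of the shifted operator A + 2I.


Spectrum of A + 2I = {-6, -5, 1, 9, 10, 14}
Spectral radius = max |lambda| over the shifted spectrum
= max(6, 5, 1, 9, 10, 14) = 14

14


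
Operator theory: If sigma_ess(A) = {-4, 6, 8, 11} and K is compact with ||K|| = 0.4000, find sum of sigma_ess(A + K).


By Weyl's theorem, the essential spectrum is invariant under compact perturbations.
sigma_ess(A + K) = sigma_ess(A) = {-4, 6, 8, 11}
Sum = -4 + 6 + 8 + 11 = 21

21


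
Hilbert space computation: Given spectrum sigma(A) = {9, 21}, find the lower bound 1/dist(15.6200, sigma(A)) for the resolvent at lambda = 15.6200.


dist(15.6200, {9, 21}) = min(|15.6200 - 9|, |15.6200 - 21|)
= min(6.6200, 5.3800) = 5.3800
Resolvent bound = 1/5.3800 = 0.1859

0.1859


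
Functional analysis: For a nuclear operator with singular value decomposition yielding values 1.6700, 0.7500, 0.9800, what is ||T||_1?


The nuclear norm is the sum of all singular values.
||T||_1 = 1.6700 + 0.7500 + 0.9800
= 3.4000

3.4000


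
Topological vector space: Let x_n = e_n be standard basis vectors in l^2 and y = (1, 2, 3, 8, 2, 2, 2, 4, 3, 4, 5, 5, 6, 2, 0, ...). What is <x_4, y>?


x_4 = e_4 is the standard basis vector with 1 in position 4.
<x_4, y> = y_4 = 8
As n -> infinity, <x_n, y> -> 0, confirming weak convergence of (x_n) to 0.

8


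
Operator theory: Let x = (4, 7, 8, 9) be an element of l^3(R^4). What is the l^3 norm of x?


The l^3 norm = (sum |x_i|^3)^(1/3)
Sum of 3th powers = 64 + 343 + 512 + 729 = 1648
||x||_3 = (1648)^(1/3) = 11.8119

11.8119


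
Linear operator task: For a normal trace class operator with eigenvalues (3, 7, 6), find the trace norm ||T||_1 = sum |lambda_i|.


For a normal operator, singular values equal |eigenvalues|.
Trace norm = sum |lambda_i| = 3 + 7 + 6
= 16

16


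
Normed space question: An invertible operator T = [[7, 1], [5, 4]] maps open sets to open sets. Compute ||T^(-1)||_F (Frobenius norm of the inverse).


det(T) = 7*4 - 1*5 = 23
T^(-1) = (1/23) * [[4, -1], [-5, 7]] = [[0.1739, -0.0435], [-0.2174, 0.3043]]
||T^(-1)||_F^2 = 0.1739^2 + (-0.0435)^2 + (-0.2174)^2 + 0.3043^2 = 0.1720
||T^(-1)||_F = sqrt(0.1720) = 0.4148

0.4148


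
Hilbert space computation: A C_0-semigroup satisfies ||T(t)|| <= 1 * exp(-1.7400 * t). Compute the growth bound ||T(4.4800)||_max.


||T(4.4800)|| <= 1 * exp(-1.7400 * 4.4800)
= 1 * exp(-7.7952)
= 1 * 4.1171e-04
= 4.1171e-04

4.1171e-04


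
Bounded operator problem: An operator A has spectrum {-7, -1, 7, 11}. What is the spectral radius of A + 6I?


Spectrum of A + 6I = {-1, 5, 13, 17}
Spectral radius = max |lambda| over the shifted spectrum
= max(1, 5, 13, 17) = 17

17


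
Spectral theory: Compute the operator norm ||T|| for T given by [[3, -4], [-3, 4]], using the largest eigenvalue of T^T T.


A^T A = [[18, -24], [-24, 32]]
trace(A^T A) = 50, det(A^T A) = 0
discriminant = 50^2 - 4*0 = 2500
Largest eigenvalue of A^T A = (trace + sqrt(disc))/2 = 50.0000
||T|| = sqrt(50.0000) = 7.0711

7.0711


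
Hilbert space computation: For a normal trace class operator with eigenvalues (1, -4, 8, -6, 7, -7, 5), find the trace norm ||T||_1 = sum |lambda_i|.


For a normal operator, singular values equal |eigenvalues|.
Trace norm = sum |lambda_i| = 1 + 4 + 8 + 6 + 7 + 7 + 5
= 38

38


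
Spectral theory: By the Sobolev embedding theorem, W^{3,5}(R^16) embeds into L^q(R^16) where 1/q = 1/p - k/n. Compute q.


Using the Sobolev embedding formula: 1/q = 1/p - k/n
1/q = 1/5 - 3/16 = 1/80
q = 1/(1/80) = 80

80.0000


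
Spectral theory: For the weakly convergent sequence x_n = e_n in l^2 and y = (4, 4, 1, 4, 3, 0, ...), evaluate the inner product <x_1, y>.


x_1 = e_1 is the standard basis vector with 1 in position 1.
<x_1, y> = y_1 = 4
As n -> infinity, <x_n, y> -> 0, confirming weak convergence of (x_n) to 0.

4


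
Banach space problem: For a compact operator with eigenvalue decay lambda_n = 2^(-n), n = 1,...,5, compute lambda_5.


The eigenvalue formula gives lambda_5 = 1/2^5
= 1/32
= 0.0312

0.0312


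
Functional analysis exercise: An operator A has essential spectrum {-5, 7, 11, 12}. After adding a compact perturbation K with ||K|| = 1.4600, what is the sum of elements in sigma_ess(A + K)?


By Weyl's theorem, the essential spectrum is invariant under compact perturbations.
sigma_ess(A + K) = sigma_ess(A) = {-5, 7, 11, 12}
Sum = -5 + 7 + 11 + 12 = 25

25


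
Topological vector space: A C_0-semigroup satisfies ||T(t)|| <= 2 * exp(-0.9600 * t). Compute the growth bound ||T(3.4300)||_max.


||T(3.4300)|| <= 2 * exp(-0.9600 * 3.4300)
= 2 * exp(-3.2928)
= 2 * 0.0371
= 0.0743

0.0743


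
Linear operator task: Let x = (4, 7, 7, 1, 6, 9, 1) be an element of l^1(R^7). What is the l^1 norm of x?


The l^1 norm equals the sum of absolute values of all components.
||x||_1 = 4 + 7 + 7 + 1 + 6 + 9 + 1
= 35

35.0000


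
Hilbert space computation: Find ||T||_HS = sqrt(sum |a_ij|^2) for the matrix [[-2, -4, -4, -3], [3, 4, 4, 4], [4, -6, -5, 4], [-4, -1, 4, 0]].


The Hilbert-Schmidt norm is sqrt(sum of squares of all entries).
Sum of squares = (-2)^2 + (-4)^2 + (-4)^2 + (-3)^2 + 3^2 + 4^2 + 4^2 + 4^2 + 4^2 + (-6)^2 + (-5)^2 + 4^2 + (-4)^2 + (-1)^2 + 4^2 + 0^2
= 4 + 16 + 16 + 9 + 9 + 16 + 16 + 16 + 16 + 36 + 25 + 16 + 16 + 1 + 16 + 0 = 228
||T||_HS = sqrt(228) = 15.0997

15.0997


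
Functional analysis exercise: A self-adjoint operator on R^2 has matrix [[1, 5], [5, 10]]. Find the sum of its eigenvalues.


For a self-adjoint (symmetric) matrix, the eigenvalues are real.
The sum of eigenvalues equals the trace of the matrix.
trace = 1 + 10 = 11

11


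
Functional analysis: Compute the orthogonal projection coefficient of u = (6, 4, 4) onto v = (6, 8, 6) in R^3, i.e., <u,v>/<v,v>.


Computing <u,v> = 6*6 + 4*8 + 4*6 = 92
Computing <v,v> = 6^2 + 8^2 + 6^2 = 136
Projection coefficient = 92/136 = 0.6765

0.6765


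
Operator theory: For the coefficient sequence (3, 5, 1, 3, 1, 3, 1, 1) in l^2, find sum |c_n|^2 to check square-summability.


sum |c_n|^2 = 3^2 + 5^2 + 1^2 + 3^2 + 1^2 + 3^2 + 1^2 + 1^2
= 9 + 25 + 1 + 9 + 1 + 9 + 1 + 1
= 56

56


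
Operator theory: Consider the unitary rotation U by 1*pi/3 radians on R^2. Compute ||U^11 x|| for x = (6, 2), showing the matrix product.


U is a rotation by theta = 1*pi/3
U^11 = rotation by 11*theta = 11*pi/3 = 5*pi/3 (mod 2*pi)
cos(5*pi/3) = 0.5000, sin(5*pi/3) = -0.8660
U^11 x = (0.5000 * 6 - -0.8660 * 2, -0.8660 * 6 + 0.5000 * 2)
= (4.7321, -4.1962)
||U^11 x|| = sqrt(4.7321^2 + (-4.1962)^2) = sqrt(40.0000) = 6.3246

6.3246


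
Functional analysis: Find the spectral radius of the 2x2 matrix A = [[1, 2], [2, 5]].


For a 2x2 matrix, eigenvalues satisfy lambda^2 - (trace)*lambda + det = 0
trace = 1 + 5 = 6
det = 1*5 - 2*2 = 1
discriminant = 6^2 - 4*(1) = 32
spectral radius = max |eigenvalue| = 5.8284

5.8284


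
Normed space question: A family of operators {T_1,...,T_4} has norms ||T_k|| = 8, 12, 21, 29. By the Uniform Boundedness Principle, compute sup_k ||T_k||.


By the Uniform Boundedness Principle, the supremum of norms is finite.
sup_k ||T_k|| = max(8, 12, 21, 29) = 29

29


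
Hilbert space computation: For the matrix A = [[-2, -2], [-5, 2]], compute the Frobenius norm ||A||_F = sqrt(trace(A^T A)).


||A||_F^2 = sum a_ij^2
= (-2)^2 + (-2)^2 + (-5)^2 + 2^2
= 4 + 4 + 25 + 4 = 37
||A||_F = sqrt(37) = 6.0828

6.0828


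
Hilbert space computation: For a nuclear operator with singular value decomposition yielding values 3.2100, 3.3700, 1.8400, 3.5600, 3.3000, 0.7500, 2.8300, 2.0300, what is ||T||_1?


The nuclear norm is the sum of all singular values.
||T||_1 = 3.2100 + 3.3700 + 1.8400 + 3.5600 + 3.3000 + 0.7500 + 2.8300 + 2.0300
= 20.8900

20.8900


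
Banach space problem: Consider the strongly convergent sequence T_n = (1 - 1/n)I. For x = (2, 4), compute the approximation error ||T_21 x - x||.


T_21 x - x = (1 - 1/21)x - x = -x/21
||x|| = sqrt(20) = 4.4721
||T_21 x - x|| = ||x||/21 = 4.4721/21 = 0.2130

0.2130


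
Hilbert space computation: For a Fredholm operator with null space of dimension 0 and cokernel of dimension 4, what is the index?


The Fredholm index is defined as ind(T) = dim(ker T) - dim(coker T)
= 0 - 4
= -4

-4


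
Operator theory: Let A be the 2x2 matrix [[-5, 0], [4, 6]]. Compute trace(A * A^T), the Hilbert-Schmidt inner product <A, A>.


trace(A * A^T) = sum of squares of all entries
= (-5)^2 + 0^2 + 4^2 + 6^2
= 25 + 0 + 16 + 36
= 77

77


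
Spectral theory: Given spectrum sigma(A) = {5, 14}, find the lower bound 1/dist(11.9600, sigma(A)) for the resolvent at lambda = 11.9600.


dist(11.9600, {5, 14}) = min(|11.9600 - 5|, |11.9600 - 14|)
= min(6.9600, 2.0400) = 2.0400
Resolvent bound = 1/2.0400 = 0.4902

0.4902


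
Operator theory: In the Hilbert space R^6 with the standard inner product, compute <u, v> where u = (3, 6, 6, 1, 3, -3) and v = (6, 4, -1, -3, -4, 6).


Computing the standard inner product <u, v> = sum u_i * v_i
= 3*6 + 6*4 + 6*-1 + 1*-3 + 3*-4 + -3*6
= 18 + 24 + -6 + -3 + -12 + -18
= 3

3


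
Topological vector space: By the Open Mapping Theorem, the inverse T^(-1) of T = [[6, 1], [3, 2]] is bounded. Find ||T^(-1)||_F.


det(T) = 6*2 - 1*3 = 9
T^(-1) = (1/9) * [[2, -1], [-3, 6]] = [[0.2222, -0.1111], [-0.3333, 0.6667]]
||T^(-1)||_F^2 = 0.2222^2 + (-0.1111)^2 + (-0.3333)^2 + 0.6667^2 = 0.6173
||T^(-1)||_F = sqrt(0.6173) = 0.7857

0.7857


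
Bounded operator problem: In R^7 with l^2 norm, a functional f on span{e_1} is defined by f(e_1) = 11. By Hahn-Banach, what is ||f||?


The norm of f is given by ||f|| = sup_{||x||=1} |f(x)|.
On span{e_1}, ||e_1|| = 1, so ||f|| = |f(e_1)| / ||e_1||
= |11| / 1 = 11.0000

11.0000


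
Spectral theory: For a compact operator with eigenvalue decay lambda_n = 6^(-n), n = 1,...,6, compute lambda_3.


The eigenvalue formula gives lambda_3 = 1/6^3
= 1/216
= 0.0046

0.0046


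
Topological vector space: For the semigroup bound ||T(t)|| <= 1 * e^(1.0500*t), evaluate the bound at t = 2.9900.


||T(2.9900)|| <= 1 * exp(1.0500 * 2.9900)
= 1 * exp(3.1395)
= 1 * 23.0923
= 23.0923

23.0923


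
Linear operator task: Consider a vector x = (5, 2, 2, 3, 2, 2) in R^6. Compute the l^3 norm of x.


The l^3 norm = (sum |x_i|^3)^(1/3)
Sum of 3th powers = 125 + 8 + 8 + 27 + 8 + 8 = 184
||x||_3 = (184)^(1/3) = 5.6877

5.6877


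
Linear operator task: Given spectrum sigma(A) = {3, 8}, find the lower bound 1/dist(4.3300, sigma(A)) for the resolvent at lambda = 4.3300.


dist(4.3300, {3, 8}) = min(|4.3300 - 3|, |4.3300 - 8|)
= min(1.3300, 3.6700) = 1.3300
Resolvent bound = 1/1.3300 = 0.7519

0.7519


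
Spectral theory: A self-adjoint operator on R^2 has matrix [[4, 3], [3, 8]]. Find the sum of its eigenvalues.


For a self-adjoint (symmetric) matrix, the eigenvalues are real.
The sum of eigenvalues equals the trace of the matrix.
trace = 4 + 8 = 12

12


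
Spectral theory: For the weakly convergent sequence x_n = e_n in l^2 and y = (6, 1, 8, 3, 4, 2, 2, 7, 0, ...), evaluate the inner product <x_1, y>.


x_1 = e_1 is the standard basis vector with 1 in position 1.
<x_1, y> = y_1 = 6
As n -> infinity, <x_n, y> -> 0, confirming weak convergence of (x_n) to 0.

6


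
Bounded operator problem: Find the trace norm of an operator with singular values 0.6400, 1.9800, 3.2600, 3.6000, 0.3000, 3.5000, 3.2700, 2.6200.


The nuclear norm is the sum of all singular values.
||T||_1 = 0.6400 + 1.9800 + 3.2600 + 3.6000 + 0.3000 + 3.5000 + 3.2700 + 2.6200
= 19.1700

19.1700


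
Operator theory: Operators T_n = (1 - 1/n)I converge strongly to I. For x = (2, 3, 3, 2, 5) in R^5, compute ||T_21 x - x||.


T_21 x - x = (1 - 1/21)x - x = -x/21
||x|| = sqrt(51) = 7.1414
||T_21 x - x|| = ||x||/21 = 7.1414/21 = 0.3401

0.3401


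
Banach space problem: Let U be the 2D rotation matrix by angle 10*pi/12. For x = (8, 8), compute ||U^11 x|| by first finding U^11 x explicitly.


U is a rotation by theta = 10*pi/12
U^11 = rotation by 11*theta = 110*pi/12 = 14*pi/12 (mod 2*pi)
cos(14*pi/12) = -0.8660, sin(14*pi/12) = -0.5000
U^11 x = (-0.8660 * 8 - -0.5000 * 8, -0.5000 * 8 + -0.8660 * 8)
= (-2.9282, -10.9282)
||U^11 x|| = sqrt((-2.9282)^2 + (-10.9282)^2) = sqrt(128.0000) = 11.3137

11.3137


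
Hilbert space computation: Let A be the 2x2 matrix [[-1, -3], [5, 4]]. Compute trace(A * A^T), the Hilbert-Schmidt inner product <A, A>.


trace(A * A^T) = sum of squares of all entries
= (-1)^2 + (-3)^2 + 5^2 + 4^2
= 1 + 9 + 25 + 16
= 51

51


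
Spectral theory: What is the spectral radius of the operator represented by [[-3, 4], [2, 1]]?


For a 2x2 matrix, eigenvalues satisfy lambda^2 - (trace)*lambda + det = 0
trace = -3 + 1 = -2
det = -3*1 - 4*2 = -11
discriminant = (-2)^2 - 4*(-11) = 48
spectral radius = max |eigenvalue| = 4.4641

4.4641


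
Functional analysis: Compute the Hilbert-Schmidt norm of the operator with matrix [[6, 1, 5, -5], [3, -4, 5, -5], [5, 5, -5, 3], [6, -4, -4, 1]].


The Hilbert-Schmidt norm is sqrt(sum of squares of all entries).
Sum of squares = 6^2 + 1^2 + 5^2 + (-5)^2 + 3^2 + (-4)^2 + 5^2 + (-5)^2 + 5^2 + 5^2 + (-5)^2 + 3^2 + 6^2 + (-4)^2 + (-4)^2 + 1^2
= 36 + 1 + 25 + 25 + 9 + 16 + 25 + 25 + 25 + 25 + 25 + 9 + 36 + 16 + 16 + 1 = 315
||T||_HS = sqrt(315) = 17.7482

17.7482


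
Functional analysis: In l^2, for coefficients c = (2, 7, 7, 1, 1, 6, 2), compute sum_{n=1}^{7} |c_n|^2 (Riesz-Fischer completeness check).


sum |c_n|^2 = 2^2 + 7^2 + 7^2 + 1^2 + 1^2 + 6^2 + 2^2
= 4 + 49 + 49 + 1 + 1 + 36 + 4
= 144

144


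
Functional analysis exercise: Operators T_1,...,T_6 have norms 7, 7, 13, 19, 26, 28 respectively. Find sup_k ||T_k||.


By the Uniform Boundedness Principle, the supremum of norms is finite.
sup_k ||T_k|| = max(7, 7, 13, 19, 26, 28) = 28

28


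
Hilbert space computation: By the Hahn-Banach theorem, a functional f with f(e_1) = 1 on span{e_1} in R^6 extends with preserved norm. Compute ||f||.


The norm of f is given by ||f|| = sup_{||x||=1} |f(x)|.
On span{e_1}, ||e_1|| = 1, so ||f|| = |f(e_1)| / ||e_1||
= |1| / 1 = 1.0000

1.0000


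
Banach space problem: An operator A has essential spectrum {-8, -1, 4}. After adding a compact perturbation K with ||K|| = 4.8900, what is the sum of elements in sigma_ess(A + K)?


By Weyl's theorem, the essential spectrum is invariant under compact perturbations.
sigma_ess(A + K) = sigma_ess(A) = {-8, -1, 4}
Sum = -8 + -1 + 4 = -5

-5


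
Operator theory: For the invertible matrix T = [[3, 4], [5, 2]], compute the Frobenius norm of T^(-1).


det(T) = 3*2 - 4*5 = -14
T^(-1) = (1/-14) * [[2, -4], [-5, 3]] = [[-0.1429, 0.2857], [0.3571, -0.2143]]
||T^(-1)||_F^2 = (-0.1429)^2 + 0.2857^2 + 0.3571^2 + (-0.2143)^2 = 0.2755
||T^(-1)||_F = sqrt(0.2755) = 0.5249

0.5249


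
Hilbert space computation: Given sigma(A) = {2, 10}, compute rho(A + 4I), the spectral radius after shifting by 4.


Spectrum of A + 4I = {6, 14}
Spectral radius = max |lambda| over the shifted spectrum
= max(6, 14) = 14

14


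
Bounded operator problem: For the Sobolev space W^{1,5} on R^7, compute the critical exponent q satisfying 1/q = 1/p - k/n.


Using the Sobolev embedding formula: 1/q = 1/p - k/n
1/q = 1/5 - 1/7 = 2/35
q = 1/(2/35) = 35/2 = 17.5000

17.5000


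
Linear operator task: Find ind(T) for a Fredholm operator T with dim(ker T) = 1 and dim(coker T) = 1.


The Fredholm index is defined as ind(T) = dim(ker T) - dim(coker T)
= 1 - 1
= 0

0


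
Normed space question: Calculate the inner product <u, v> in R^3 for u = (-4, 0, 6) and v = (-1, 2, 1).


Computing the standard inner product <u, v> = sum u_i * v_i
= -4*-1 + 0*2 + 6*1
= 4 + 0 + 6
= 10

10


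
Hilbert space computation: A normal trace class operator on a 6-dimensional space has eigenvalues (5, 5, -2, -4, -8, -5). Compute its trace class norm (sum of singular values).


For a normal operator, singular values equal |eigenvalues|.
Trace norm = sum |lambda_i| = 5 + 5 + 2 + 4 + 8 + 5
= 29

29


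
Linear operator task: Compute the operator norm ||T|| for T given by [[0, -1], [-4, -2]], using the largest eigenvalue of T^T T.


A^T A = [[16, 8], [8, 5]]
trace(A^T A) = 21, det(A^T A) = 16
discriminant = 21^2 - 4*16 = 377
Largest eigenvalue of A^T A = (trace + sqrt(disc))/2 = 20.2082
||T|| = sqrt(20.2082) = 4.4954

4.4954


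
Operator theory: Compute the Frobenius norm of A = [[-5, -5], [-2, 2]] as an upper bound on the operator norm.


||A||_F^2 = sum a_ij^2
= (-5)^2 + (-5)^2 + (-2)^2 + 2^2
= 25 + 25 + 4 + 4 = 58
||A||_F = sqrt(58) = 7.6158

7.6158


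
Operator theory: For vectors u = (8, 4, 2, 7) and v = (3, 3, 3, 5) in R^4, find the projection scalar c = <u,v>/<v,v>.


Computing <u,v> = 8*3 + 4*3 + 2*3 + 7*5 = 77
Computing <v,v> = 3^2 + 3^2 + 3^2 + 5^2 = 52
Projection coefficient = 77/52 = 1.4808

1.4808


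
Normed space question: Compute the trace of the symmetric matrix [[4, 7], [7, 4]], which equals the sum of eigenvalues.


For a self-adjoint (symmetric) matrix, the eigenvalues are real.
The sum of eigenvalues equals the trace of the matrix.
trace = 4 + 4 = 8

8


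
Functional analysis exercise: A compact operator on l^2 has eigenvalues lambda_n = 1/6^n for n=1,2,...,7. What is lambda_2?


The eigenvalue formula gives lambda_2 = 1/6^2
= 1/36
= 0.0278

0.0278


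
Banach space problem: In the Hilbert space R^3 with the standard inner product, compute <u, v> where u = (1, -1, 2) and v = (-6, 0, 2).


Computing the standard inner product <u, v> = sum u_i * v_i
= 1*-6 + -1*0 + 2*2
= -6 + 0 + 4
= -2

-2


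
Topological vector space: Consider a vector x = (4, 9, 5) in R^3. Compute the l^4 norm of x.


The l^4 norm = (sum |x_i|^4)^(1/4)
Sum of 4th powers = 256 + 6561 + 625 = 7442
||x||_4 = (7442)^(1/4) = 9.2880

9.2880


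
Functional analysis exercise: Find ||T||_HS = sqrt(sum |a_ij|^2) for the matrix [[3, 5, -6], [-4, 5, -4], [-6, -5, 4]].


The Hilbert-Schmidt norm is sqrt(sum of squares of all entries).
Sum of squares = 3^2 + 5^2 + (-6)^2 + (-4)^2 + 5^2 + (-4)^2 + (-6)^2 + (-5)^2 + 4^2
= 9 + 25 + 36 + 16 + 25 + 16 + 36 + 25 + 16 = 204
||T||_HS = sqrt(204) = 14.2829

14.2829


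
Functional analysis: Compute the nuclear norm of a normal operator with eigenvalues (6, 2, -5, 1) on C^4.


For a normal operator, singular values equal |eigenvalues|.
Trace norm = sum |lambda_i| = 6 + 2 + 5 + 1
= 14

14


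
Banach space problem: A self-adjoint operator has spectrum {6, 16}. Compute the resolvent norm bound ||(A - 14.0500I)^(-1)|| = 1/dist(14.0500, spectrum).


dist(14.0500, {6, 16}) = min(|14.0500 - 6|, |14.0500 - 16|)
= min(8.0500, 1.9500) = 1.9500
Resolvent bound = 1/1.9500 = 0.5128

0.5128


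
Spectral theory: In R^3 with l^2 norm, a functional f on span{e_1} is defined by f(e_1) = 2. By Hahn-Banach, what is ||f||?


The norm of f is given by ||f|| = sup_{||x||=1} |f(x)|.
On span{e_1}, ||e_1|| = 1, so ||f|| = |f(e_1)| / ||e_1||
= |2| / 1 = 2.0000

2.0000


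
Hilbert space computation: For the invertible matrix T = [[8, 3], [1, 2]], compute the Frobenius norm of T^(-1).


det(T) = 8*2 - 3*1 = 13
T^(-1) = (1/13) * [[2, -3], [-1, 8]] = [[0.1538, -0.2308], [-0.0769, 0.6154]]
||T^(-1)||_F^2 = 0.1538^2 + (-0.2308)^2 + (-0.0769)^2 + 0.6154^2 = 0.4615
||T^(-1)||_F = sqrt(0.4615) = 0.6794

0.6794


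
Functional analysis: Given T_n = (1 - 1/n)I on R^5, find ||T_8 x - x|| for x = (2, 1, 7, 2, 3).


T_8 x - x = (1 - 1/8)x - x = -x/8
||x|| = sqrt(67) = 8.1854
||T_8 x - x|| = ||x||/8 = 8.1854/8 = 1.0232

1.0232


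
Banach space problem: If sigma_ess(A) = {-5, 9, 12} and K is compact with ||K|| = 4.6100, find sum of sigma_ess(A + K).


By Weyl's theorem, the essential spectrum is invariant under compact perturbations.
sigma_ess(A + K) = sigma_ess(A) = {-5, 9, 12}
Sum = -5 + 9 + 12 = 16

16


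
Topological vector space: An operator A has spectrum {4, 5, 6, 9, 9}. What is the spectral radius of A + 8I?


Spectrum of A + 8I = {12, 13, 14, 17, 17}
Spectral radius = max |lambda| over the shifted spectrum
= max(12, 13, 14, 17, 17) = 17

17


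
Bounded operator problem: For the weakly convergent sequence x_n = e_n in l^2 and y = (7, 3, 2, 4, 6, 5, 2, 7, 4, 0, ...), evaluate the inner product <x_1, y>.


x_1 = e_1 is the standard basis vector with 1 in position 1.
<x_1, y> = y_1 = 7
As n -> infinity, <x_n, y> -> 0, confirming weak convergence of (x_n) to 0.

7


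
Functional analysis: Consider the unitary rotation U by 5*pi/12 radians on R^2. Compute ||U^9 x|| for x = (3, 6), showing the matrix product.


U is a rotation by theta = 5*pi/12
U^9 = rotation by 9*theta = 45*pi/12 = 21*pi/12 (mod 2*pi)
cos(21*pi/12) = 0.7071, sin(21*pi/12) = -0.7071
U^9 x = (0.7071 * 3 - -0.7071 * 6, -0.7071 * 3 + 0.7071 * 6)
= (6.3640, 2.1213)
||U^9 x|| = sqrt(6.3640^2 + 2.1213^2) = sqrt(45.0000) = 6.7082

6.7082


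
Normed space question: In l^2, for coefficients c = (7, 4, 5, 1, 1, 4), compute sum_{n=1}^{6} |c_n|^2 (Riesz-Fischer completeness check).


sum |c_n|^2 = 7^2 + 4^2 + 5^2 + 1^2 + 1^2 + 4^2
= 49 + 16 + 25 + 1 + 1 + 16
= 108

108


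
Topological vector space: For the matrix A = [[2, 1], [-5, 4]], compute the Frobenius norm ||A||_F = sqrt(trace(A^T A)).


||A||_F^2 = sum a_ij^2
= 2^2 + 1^2 + (-5)^2 + 4^2
= 4 + 1 + 25 + 16 = 46
||A||_F = sqrt(46) = 6.7823

6.7823


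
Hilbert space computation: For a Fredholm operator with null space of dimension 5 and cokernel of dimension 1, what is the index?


The Fredholm index is defined as ind(T) = dim(ker T) - dim(coker T)
= 5 - 1
= 4

4


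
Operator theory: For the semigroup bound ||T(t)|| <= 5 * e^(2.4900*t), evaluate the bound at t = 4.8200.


||T(4.8200)|| <= 5 * exp(2.4900 * 4.8200)
= 5 * exp(12.0018)
= 5 * 163048.0139
= 815240.0693

815240.0693


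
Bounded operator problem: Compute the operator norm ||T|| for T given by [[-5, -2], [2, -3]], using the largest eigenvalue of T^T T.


A^T A = [[29, 4], [4, 13]]
trace(A^T A) = 42, det(A^T A) = 361
discriminant = 42^2 - 4*361 = 320
Largest eigenvalue of A^T A = (trace + sqrt(disc))/2 = 29.9443
||T|| = sqrt(29.9443) = 5.4721

5.4721


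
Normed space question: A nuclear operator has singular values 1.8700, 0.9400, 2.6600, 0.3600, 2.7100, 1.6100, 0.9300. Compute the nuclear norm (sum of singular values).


The nuclear norm is the sum of all singular values.
||T||_1 = 1.8700 + 0.9400 + 2.6600 + 0.3600 + 2.7100 + 1.6100 + 0.9300
= 11.0800

11.0800


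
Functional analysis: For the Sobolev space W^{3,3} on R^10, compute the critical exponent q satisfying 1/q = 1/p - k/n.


Using the Sobolev embedding formula: 1/q = 1/p - k/n
1/q = 1/3 - 3/10 = 1/30
q = 1/(1/30) = 30

30.0000


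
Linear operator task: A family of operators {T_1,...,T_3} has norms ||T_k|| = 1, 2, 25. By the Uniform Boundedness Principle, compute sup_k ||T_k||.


By the Uniform Boundedness Principle, the supremum of norms is finite.
sup_k ||T_k|| = max(1, 2, 25) = 25

25


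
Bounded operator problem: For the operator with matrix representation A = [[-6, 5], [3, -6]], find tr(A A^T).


trace(A * A^T) = sum of squares of all entries
= (-6)^2 + 5^2 + 3^2 + (-6)^2
= 36 + 25 + 9 + 36
= 106

106


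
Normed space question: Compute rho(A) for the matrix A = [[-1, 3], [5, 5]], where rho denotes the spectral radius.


For a 2x2 matrix, eigenvalues satisfy lambda^2 - (trace)*lambda + det = 0
trace = -1 + 5 = 4
det = -1*5 - 3*5 = -20
discriminant = 4^2 - 4*(-20) = 96
spectral radius = max |eigenvalue| = 6.8990

6.8990


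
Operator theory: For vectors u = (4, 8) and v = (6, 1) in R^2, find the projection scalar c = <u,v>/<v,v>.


Computing <u,v> = 4*6 + 8*1 = 32
Computing <v,v> = 6^2 + 1^2 = 37
Projection coefficient = 32/37 = 0.8649

0.8649


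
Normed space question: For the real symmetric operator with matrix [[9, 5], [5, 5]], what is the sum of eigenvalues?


For a self-adjoint (symmetric) matrix, the eigenvalues are real.
The sum of eigenvalues equals the trace of the matrix.
trace = 9 + 5 = 14

14


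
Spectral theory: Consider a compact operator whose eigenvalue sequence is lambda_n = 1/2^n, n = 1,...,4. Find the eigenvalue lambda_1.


The eigenvalue formula gives lambda_1 = 1/2^1
= 1/2
= 0.5000

0.5000


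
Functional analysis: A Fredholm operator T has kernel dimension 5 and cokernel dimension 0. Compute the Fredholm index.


The Fredholm index is defined as ind(T) = dim(ker T) - dim(coker T)
= 5 - 0
= 5

5


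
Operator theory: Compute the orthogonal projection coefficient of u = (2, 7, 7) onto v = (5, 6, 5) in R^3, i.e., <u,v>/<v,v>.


Computing <u,v> = 2*5 + 7*6 + 7*5 = 87
Computing <v,v> = 5^2 + 6^2 + 5^2 = 86
Projection coefficient = 87/86 = 1.0116

1.0116
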